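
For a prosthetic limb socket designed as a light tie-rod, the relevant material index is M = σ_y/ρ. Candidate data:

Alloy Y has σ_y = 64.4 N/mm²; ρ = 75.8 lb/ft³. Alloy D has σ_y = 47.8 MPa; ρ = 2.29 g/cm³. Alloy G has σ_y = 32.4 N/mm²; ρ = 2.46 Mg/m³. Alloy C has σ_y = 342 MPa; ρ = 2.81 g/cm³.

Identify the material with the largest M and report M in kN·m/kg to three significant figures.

alloy C, M = 122 kN·m/kg

Putting every candidate on a common basis:
  alloy Y: σ_y = 64.40 MPa, ρ = 1214 kg/m³
  alloy D: σ_y = 47.80 MPa, ρ = 2290 kg/m³
  alloy G: σ_y = 32.40 MPa, ρ = 2460 kg/m³
  alloy C: σ_y = 342.0 MPa, ρ = 2810 kg/m³
  alloy C: M = 122 kN·m/kg
  alloy Y: M = 53.0 kN·m/kg
  alloy D: M = 20.9 kN·m/kg
  alloy G: M = 13.2 kN·m/kg
Alloy C has the largest M.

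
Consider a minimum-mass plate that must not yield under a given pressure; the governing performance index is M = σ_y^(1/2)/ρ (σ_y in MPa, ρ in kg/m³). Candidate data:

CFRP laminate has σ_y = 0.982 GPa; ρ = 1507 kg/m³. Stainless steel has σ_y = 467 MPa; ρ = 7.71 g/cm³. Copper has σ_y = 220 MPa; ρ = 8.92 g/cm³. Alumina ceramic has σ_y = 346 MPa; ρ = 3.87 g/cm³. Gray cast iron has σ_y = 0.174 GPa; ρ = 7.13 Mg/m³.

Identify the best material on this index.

CFRP laminate

Convert each candidate to consistent units, then evaluate M:
  CFRP laminate: σ_y = 982.0 MPa, ρ = 1507 kg/m³
  stainless steel: σ_y = 467.0 MPa, ρ = 7710 kg/m³
  copper: σ_y = 220.0 MPa, ρ = 8920 kg/m³
  alumina ceramic: σ_y = 346.0 MPa, ρ = 3870 kg/m³
  gray cast iron: σ_y = 174.0 MPa, ρ = 7130 kg/m³
  CFRP laminate: M = 20.8×10⁻³
  alumina ceramic: M = 4.81×10⁻³
  stainless steel: M = 2.80×10⁻³
  gray cast iron: M = 1.85×10⁻³
  copper: M = 1.66×10⁻³
CFRP laminate has the largest M.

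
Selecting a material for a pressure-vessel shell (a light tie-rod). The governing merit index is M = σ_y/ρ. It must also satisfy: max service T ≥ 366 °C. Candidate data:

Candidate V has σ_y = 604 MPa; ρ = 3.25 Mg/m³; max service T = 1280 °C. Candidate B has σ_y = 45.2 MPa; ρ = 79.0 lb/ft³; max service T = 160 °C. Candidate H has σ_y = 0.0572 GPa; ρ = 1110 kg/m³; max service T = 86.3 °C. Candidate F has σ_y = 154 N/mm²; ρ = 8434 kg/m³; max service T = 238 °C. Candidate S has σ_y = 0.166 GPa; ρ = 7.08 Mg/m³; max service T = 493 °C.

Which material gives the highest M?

Screen on constraints: max service T ≥ 366 °C. Survivors: candidate V, candidate S.
After converting to SI:
  candidate V: σ_y = 604.0 MPa, ρ = 3250 kg/m³
  candidate S: σ_y = 166.0 MPa, ρ = 7080 kg/m³
  candidate V: M = 186 kN·m/kg
  candidate S: M = 23.4 kN·m/kg
Candidate V ranks first.

candidate V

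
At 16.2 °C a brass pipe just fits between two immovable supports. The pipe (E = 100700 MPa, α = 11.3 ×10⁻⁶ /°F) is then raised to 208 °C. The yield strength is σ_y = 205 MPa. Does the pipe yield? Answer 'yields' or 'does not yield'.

E = 100700 MPa = 100.7 GPa.
α = 11.3×10⁻⁶/°F × 9/5 = 20.3×10⁻⁶/K.
ΔT = 191.8 K. Constrained thermal stress σ = E·α·ΔT = 100.7×10³ MPa × 20.3×10⁻⁶ × 191.8 = 393 MPa (compressive).
Compare to σ_y = 205 MPa: σ ≥ σ_y, so it yields.

yields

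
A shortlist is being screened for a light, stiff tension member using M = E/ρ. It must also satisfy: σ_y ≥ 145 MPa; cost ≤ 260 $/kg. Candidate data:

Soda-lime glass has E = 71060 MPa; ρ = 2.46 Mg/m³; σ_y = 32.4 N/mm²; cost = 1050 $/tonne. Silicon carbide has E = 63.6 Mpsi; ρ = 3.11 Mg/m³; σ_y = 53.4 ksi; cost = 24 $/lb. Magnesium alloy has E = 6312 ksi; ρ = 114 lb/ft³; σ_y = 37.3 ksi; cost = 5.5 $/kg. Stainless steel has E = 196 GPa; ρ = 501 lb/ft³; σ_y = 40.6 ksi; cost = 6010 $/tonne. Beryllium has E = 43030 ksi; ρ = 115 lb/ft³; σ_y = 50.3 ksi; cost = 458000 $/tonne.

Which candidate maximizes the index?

silicon carbide

Screen on constraints: σ_y ≥ 145 MPa; cost ≤ 260 $/kg. Survivors: silicon carbide, magnesium alloy, stainless steel.
Normalizing units and computing the index:
  silicon carbide: E = 438.5 GPa, ρ = 3110 kg/m³
  magnesium alloy: E = 43.52 GPa, ρ = 1826 kg/m³
  stainless steel: E = 196.0 GPa, ρ = 8025 kg/m³
  silicon carbide: M = 141 MN·m/kg
  stainless steel: M = 24.4 MN·m/kg
  magnesium alloy: M = 23.8 MN·m/kg
Silicon carbide ranks first.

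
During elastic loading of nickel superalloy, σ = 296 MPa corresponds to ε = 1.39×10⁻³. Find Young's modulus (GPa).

E = σ/ε = 296 MPa / 1.39×10⁻³ = 212900 MPa = 213 GPa.

213 GPa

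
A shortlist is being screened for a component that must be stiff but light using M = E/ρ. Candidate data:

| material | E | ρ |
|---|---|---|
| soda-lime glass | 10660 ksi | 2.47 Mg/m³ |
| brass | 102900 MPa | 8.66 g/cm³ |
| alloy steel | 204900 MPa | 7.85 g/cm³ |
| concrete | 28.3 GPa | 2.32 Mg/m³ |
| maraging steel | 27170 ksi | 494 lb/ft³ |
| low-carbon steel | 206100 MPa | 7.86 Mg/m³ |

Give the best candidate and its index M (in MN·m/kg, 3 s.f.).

After converting to SI:
  soda-lime glass: E = 73.50 GPa, ρ = 2470 kg/m³
  brass: E = 102.9 GPa, ρ = 8660 kg/m³
  alloy steel: E = 204.9 GPa, ρ = 7850 kg/m³
  concrete: E = 28.30 GPa, ρ = 2320 kg/m³
  maraging steel: E = 187.3 GPa, ρ = 7913 kg/m³
  low-carbon steel: E = 206.1 GPa, ρ = 7860 kg/m³
  soda-lime glass: M = 29.8 MN·m/kg
  low-carbon steel: M = 26.2 MN·m/kg
  alloy steel: M = 26.1 MN·m/kg
  maraging steel: M = 23.7 MN·m/kg
  concrete: M = 12.2 MN·m/kg
  brass: M = 11.9 MN·m/kg
The maximum is for soda-lime glass.

soda-lime glass, M = 29.8 MN·m/kg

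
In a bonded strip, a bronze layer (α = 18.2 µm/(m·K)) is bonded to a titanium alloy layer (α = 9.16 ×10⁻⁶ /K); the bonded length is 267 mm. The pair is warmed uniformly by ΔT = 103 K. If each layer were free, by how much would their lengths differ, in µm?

Δα = |18.2 − 9.16|×10⁻⁶/K = 9.04×10⁻⁶/K.
ΔL_mismatch = Δα·L·ΔT = 9.04×10⁻⁶ × 267.0 mm × 103.0 K = 249 µm.

249 µm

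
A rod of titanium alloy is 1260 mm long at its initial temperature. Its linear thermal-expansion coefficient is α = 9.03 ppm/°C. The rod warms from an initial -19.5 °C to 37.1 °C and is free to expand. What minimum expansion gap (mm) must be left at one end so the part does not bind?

ΔT = 37.1 − (-19.5) = 56.60 K.
ΔL = α·L₀·ΔT = 9.03×10⁻⁶ × 1260 mm × 56.60 K = 0.644 mm.

0.644 mm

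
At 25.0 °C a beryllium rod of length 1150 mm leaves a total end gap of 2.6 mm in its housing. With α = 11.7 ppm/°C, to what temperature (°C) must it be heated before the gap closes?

α·L₀·ΔT = 2.6 mm ⇒ ΔT = 2.6 / (11.7×10⁻⁶ × 1150.0) = 193.2 K.
T = 25.0 + 193.2 = 218.2 °C.

218 °C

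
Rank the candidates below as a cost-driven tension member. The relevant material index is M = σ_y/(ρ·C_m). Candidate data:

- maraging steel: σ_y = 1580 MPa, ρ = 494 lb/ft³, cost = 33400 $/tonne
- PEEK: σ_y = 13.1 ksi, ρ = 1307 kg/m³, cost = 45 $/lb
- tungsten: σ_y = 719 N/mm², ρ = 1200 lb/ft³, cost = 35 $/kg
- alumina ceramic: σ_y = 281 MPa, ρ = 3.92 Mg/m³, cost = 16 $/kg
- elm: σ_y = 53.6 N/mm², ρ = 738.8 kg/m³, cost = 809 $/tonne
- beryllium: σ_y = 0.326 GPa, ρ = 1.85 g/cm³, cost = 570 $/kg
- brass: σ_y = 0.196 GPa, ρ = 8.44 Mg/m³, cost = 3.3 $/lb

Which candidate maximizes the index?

elm

Convert each candidate to consistent units, then evaluate M:
  maraging steel: σ_y = 1580 MPa, ρ = 7913 kg/m³, cost = 33.40 $/kg
  PEEK: σ_y = 90.32 MPa, ρ = 1307 kg/m³, cost = 99.21 $/kg
  tungsten: σ_y = 719.0 MPa, ρ = 19220 kg/m³, cost = 35.00 $/kg
  alumina ceramic: σ_y = 281.0 MPa, ρ = 3920 kg/m³, cost = 16.00 $/kg
  elm: σ_y = 53.60 MPa, ρ = 738.8 kg/m³, cost = 0.8090 $/kg
  beryllium: σ_y = 326.0 MPa, ρ = 1850 kg/m³, cost = 570.0 $/kg
  brass: σ_y = 196.0 MPa, ρ = 8440 kg/m³, cost = 7.275 $/kg
  elm: M = 89.7 kN·m per $
  maraging steel: M = 5.98 kN·m per $
  alumina ceramic: M = 4.48 kN·m per $
  brass: M = 3.19 kN·m per $
  tungsten: M = 1.07 kN·m per $
  PEEK: M = 0.697 kN·m per $
  beryllium: M = 0.309 kN·m per $
The maximum is for elm.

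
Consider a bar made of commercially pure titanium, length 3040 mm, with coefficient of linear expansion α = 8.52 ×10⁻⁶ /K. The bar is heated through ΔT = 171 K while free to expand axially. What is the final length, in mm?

ΔL = α·L₀·ΔT = 8.52×10⁻⁶ × 3040 mm × 171.0 K = 4.43 mm.
L = L₀ + ΔL = 3040 + 4.43 = 3044.4 mm.

3044.4 mm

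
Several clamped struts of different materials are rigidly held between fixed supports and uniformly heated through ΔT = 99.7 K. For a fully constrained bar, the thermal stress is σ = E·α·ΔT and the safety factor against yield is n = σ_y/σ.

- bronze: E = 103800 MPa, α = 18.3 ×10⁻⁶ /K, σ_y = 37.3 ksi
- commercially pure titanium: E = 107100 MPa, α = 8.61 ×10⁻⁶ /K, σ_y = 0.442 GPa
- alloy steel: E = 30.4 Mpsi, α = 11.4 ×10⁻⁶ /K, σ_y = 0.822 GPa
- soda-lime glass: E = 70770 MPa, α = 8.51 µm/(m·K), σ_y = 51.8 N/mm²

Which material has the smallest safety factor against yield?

soda-lime glass

With everything in SI (GPa, ×10⁻⁶/K, MPa):
  bronze: E = 103.8, α = 18.3, σ_y = 257.2 → σ = 189 MPa, n = 1.36
  commercially pure titanium: E = 107.1, α = 8.61, σ_y = 442.0 → σ = 91.9 MPa, n = 4.81
  alloy steel: E = 209.6, α = 11.4, σ_y = 822.0 → σ = 238 MPa, n = 3.45
  soda-lime glass: E = 70.77, α = 8.51, σ_y = 51.80 → σ = 60.0 MPa, n = 0.863
Soda-lime glass has the lowest safety factor, n = 0.863.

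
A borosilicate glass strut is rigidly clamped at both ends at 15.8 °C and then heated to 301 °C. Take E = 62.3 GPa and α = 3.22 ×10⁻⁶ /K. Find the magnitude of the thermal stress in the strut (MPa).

57.2 MPa

ΔT = 285.2 K. Constrained thermal stress σ = E·α·ΔT = 62.30×10³ MPa × 3.22×10⁻⁶ × 285.2 = 57.2 MPa (compressive).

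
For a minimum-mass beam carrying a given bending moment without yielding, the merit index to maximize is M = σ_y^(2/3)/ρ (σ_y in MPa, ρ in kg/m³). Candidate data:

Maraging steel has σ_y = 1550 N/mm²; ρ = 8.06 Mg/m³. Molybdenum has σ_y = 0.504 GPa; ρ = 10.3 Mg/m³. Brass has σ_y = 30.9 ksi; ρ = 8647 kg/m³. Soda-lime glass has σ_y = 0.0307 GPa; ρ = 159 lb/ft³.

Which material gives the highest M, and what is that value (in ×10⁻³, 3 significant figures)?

Convert each candidate to consistent units, then evaluate M:
  maraging steel: σ_y = 1550 MPa, ρ = 8060 kg/m³
  molybdenum: σ_y = 504.0 MPa, ρ = 10300 kg/m³
  brass: σ_y = 213.0 MPa, ρ = 8647 kg/m³
  soda-lime glass: σ_y = 30.70 MPa, ρ = 2547 kg/m³
  maraging steel: M = 16.6×10⁻³
  molybdenum: M = 6.15×10⁻³
  brass: M = 4.13×10⁻³
  soda-lime glass: M = 3.85×10⁻³
Maraging steel has the largest M.

maraging steel, M = 16.6×10⁻³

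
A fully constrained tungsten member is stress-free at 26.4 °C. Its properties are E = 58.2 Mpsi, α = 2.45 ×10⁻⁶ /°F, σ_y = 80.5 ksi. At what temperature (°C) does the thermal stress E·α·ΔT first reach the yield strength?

340 °C

E = 58.2 Mpsi = 401.3 GPa.
α = 2.45×10⁻⁶/°F × 9/5 = 4.41×10⁻⁶/K.
σ_y = 80.5 ksi = 555.0 MPa.
E·α·ΔT = 555.0 MPa ⇒ ΔT = 555.0 / (401.3×10³ × 4.41×10⁻⁶) = 313.6 K.
T = 26.4 + 313.6 = 340.0 °C.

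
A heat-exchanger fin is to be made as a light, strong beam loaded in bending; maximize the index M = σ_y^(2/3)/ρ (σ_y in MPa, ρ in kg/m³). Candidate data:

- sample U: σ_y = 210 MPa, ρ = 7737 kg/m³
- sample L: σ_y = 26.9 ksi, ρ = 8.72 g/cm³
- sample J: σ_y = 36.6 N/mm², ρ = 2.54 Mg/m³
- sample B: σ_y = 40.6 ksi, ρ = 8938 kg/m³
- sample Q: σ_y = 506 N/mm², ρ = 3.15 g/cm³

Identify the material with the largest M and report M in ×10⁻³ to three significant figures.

sample Q, M = 20.2×10⁻³

In SI units:
  sample U: σ_y = 210.0 MPa, ρ = 7737 kg/m³
  sample L: σ_y = 185.5 MPa, ρ = 8720 kg/m³
  sample J: σ_y = 36.60 MPa, ρ = 2540 kg/m³
  sample B: σ_y = 279.9 MPa, ρ = 8938 kg/m³
  sample Q: σ_y = 506.0 MPa, ρ = 3150 kg/m³
  sample Q: M = 20.2×10⁻³
  sample B: M = 4.79×10⁻³
  sample U: M = 4.57×10⁻³
  sample J: M = 4.34×10⁻³
  sample L: M = 3.73×10⁻³
Sample Q has the largest M.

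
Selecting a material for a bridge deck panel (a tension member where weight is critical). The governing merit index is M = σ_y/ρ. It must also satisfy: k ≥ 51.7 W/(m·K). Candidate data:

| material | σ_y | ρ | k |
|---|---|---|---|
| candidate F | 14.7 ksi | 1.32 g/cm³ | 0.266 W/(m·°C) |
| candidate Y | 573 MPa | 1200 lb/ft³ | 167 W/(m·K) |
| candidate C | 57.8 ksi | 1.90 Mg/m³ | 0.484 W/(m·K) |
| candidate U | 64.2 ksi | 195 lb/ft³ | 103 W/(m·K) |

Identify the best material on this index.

candidate U

Screen on constraints: k ≥ 51.7 W/(m·K). Survivors: candidate Y, candidate U.
Putting every candidate on a common basis:
  candidate Y: σ_y = 573.0 MPa, ρ = 19220 kg/m³
  candidate U: σ_y = 442.6 MPa, ρ = 3124 kg/m³
  candidate U: M = 142 kN·m/kg
  candidate Y: M = 29.8 kN·m/kg
Candidate U has the largest M.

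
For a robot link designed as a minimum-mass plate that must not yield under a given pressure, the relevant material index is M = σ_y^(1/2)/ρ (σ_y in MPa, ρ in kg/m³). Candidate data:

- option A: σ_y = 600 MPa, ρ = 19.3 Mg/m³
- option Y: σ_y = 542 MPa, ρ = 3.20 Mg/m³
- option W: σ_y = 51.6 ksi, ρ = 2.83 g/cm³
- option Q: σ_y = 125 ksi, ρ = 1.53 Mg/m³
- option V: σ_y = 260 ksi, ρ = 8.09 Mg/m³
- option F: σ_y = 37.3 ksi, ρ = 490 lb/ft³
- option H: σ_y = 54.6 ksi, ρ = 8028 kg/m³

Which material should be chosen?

option Q

Putting every candidate on a common basis:
  option A: σ_y = 600.0 MPa, ρ = 19300 kg/m³
  option Y: σ_y = 542.0 MPa, ρ = 3200 kg/m³
  option W: σ_y = 355.8 MPa, ρ = 2830 kg/m³
  option Q: σ_y = 861.8 MPa, ρ = 1530 kg/m³
  option V: σ_y = 1793 MPa, ρ = 8090 kg/m³
  option F: σ_y = 257.2 MPa, ρ = 7849 kg/m³
  option H: σ_y = 376.5 MPa, ρ = 8028 kg/m³
  option Q: M = 19.2×10⁻³
  option Y: M = 7.28×10⁻³
  option W: M = 6.66×10⁻³
  option V: M = 5.23×10⁻³
  option H: M = 2.42×10⁻³
  option F: M = 2.04×10⁻³
  option A: M = 1.27×10⁻³
Highest index: option Q.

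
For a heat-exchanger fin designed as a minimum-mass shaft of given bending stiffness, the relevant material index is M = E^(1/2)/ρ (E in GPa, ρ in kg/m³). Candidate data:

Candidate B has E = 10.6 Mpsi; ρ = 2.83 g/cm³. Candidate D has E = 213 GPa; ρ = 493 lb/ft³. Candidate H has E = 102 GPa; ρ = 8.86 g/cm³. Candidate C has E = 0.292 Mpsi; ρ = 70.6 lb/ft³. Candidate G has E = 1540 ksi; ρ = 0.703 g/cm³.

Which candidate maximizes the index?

candidate G

Normalizing units and computing the index:
  candidate B: E = 73.08 GPa, ρ = 2830 kg/m³
  candidate D: E = 213.0 GPa, ρ = 7897 kg/m³
  candidate H: E = 102.0 GPa, ρ = 8860 kg/m³
  candidate C: E = 2.013 GPa, ρ = 1131 kg/m³
  candidate G: E = 10.62 GPa, ρ = 703.0 kg/m³
  candidate G: M = 4.64×10⁻³
  candidate B: M = 3.02×10⁻³
  candidate D: M = 1.85×10⁻³
  candidate C: M = 1.25×10⁻³
  candidate H: M = 1.14×10⁻³
The maximum is for candidate G.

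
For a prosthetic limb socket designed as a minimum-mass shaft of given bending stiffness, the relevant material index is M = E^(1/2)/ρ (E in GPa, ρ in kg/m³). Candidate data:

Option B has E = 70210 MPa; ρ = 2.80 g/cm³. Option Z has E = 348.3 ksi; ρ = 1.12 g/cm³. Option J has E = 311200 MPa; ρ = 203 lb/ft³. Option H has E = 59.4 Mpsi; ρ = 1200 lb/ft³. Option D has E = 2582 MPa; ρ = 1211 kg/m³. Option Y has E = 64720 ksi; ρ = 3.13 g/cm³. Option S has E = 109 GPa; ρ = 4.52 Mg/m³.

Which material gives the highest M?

After converting to SI:
  option B: E = 70.21 GPa, ρ = 2800 kg/m³
  option Z: E = 2.401 GPa, ρ = 1120 kg/m³
  option J: E = 311.2 GPa, ρ = 3252 kg/m³
  option H: E = 409.5 GPa, ρ = 19220 kg/m³
  option D: E = 2.582 GPa, ρ = 1211 kg/m³
  option Y: E = 446.2 GPa, ρ = 3130 kg/m³
  option S: E = 109.0 GPa, ρ = 4520 kg/m³
  option Y: M = 6.75×10⁻³
  option J: M = 5.43×10⁻³
  option B: M = 2.99×10⁻³
  option S: M = 2.31×10⁻³
  option Z: M = 1.38×10⁻³
  option D: M = 1.33×10⁻³
  option H: M = 1.05×10⁻³
Option Y has the largest M.

option Y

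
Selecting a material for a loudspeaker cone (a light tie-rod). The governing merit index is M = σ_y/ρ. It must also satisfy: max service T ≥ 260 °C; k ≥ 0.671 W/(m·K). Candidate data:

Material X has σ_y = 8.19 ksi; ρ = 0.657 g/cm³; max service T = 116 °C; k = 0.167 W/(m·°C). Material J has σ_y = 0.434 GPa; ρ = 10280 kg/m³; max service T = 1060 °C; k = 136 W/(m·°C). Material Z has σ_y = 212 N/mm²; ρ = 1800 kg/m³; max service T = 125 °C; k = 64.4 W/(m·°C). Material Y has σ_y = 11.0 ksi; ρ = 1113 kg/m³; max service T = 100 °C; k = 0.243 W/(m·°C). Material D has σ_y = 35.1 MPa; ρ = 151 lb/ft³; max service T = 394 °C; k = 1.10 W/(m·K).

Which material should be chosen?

Screen on constraints: max service T ≥ 260 °C; k ≥ 0.671 W/(m·K). Survivors: material J, material D.
Normalizing units and computing the index:
  material J: σ_y = 434.0 MPa, ρ = 10280 kg/m³
  material D: σ_y = 35.10 MPa, ρ = 2419 kg/m³
  material J: M = 42.2 kN·m/kg
  material D: M = 14.5 kN·m/kg
Material J ranks first.

material J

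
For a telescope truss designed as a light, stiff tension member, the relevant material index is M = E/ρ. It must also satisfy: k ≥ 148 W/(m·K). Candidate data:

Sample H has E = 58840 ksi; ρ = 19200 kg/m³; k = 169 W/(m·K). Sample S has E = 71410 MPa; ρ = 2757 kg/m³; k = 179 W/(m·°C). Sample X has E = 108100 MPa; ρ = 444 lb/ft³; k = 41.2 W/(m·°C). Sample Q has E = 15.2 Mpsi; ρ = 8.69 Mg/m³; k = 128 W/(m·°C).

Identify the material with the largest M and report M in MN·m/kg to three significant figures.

sample S, M = 25.9 MN·m/kg

Screen on constraints: k ≥ 148 W/(m·K). Survivors: sample H, sample S.
After converting to SI:
  sample H: E = 405.7 GPa, ρ = 19200 kg/m³
  sample S: E = 71.41 GPa, ρ = 2757 kg/m³
  sample S: M = 25.9 MN·m/kg
  sample H: M = 21.1 MN·m/kg
Sample S ranks first.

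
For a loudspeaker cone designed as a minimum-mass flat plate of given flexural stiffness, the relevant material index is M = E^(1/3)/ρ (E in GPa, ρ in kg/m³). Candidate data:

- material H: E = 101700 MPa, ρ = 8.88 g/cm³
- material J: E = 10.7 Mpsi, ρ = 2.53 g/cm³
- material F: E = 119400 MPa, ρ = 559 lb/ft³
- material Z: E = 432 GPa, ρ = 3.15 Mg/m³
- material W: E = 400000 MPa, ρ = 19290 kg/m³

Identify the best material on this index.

material Z

Putting every candidate on a common basis:
  material H: E = 101.7 GPa, ρ = 8880 kg/m³
  material J: E = 73.77 GPa, ρ = 2530 kg/m³
  material F: E = 119.4 GPa, ρ = 8954 kg/m³
  material Z: E = 432.0 GPa, ρ = 3150 kg/m³
  material W: E = 400.0 GPa, ρ = 19290 kg/m³
  material Z: M = 2.40×10⁻³
  material J: M = 1.66×10⁻³
  material F: M = 0.550×10⁻³
  material H: M = 0.526×10⁻³
  material W: M = 0.382×10⁻³
Highest index: material Z.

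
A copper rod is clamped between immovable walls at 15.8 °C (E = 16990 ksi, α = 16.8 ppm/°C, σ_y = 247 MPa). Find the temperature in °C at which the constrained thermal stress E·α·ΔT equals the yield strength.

141 °C

E = 16990 ksi = 117.1 GPa.
E·α·ΔT = 247.0 MPa ⇒ ΔT = 247.0 / (117.1×10³ × 16.8×10⁻⁶) = 125.5 K.
T = 15.8 + 125.5 = 141.3 °C.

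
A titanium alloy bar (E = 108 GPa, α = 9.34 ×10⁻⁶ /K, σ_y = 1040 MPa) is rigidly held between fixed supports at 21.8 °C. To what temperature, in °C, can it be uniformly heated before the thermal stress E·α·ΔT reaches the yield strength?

E·α·ΔT = 1040 MPa ⇒ ΔT = 1040 / (108.0×10³ × 9.34×10⁻⁶) = 1031 K.
T = 21.8 + 1031 = 1053 °C.

1050 °C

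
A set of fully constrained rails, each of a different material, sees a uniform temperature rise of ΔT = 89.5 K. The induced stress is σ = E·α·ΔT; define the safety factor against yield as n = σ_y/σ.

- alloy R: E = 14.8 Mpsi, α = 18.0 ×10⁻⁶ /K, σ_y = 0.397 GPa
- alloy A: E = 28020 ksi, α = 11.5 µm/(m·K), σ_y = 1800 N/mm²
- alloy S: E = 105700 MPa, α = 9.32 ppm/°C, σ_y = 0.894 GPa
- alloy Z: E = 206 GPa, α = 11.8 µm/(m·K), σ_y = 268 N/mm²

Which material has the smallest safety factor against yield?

With everything in SI (GPa, ×10⁻⁶/K, MPa):
  alloy R: E = 102.0, α = 18.0, σ_y = 397.0 → σ = 164 MPa, n = 2.41
  alloy A: E = 193.2, α = 11.5, σ_y = 1800 → σ = 199 MPa, n = 9.05
  alloy S: E = 105.7, α = 9.32, σ_y = 894.0 → σ = 88.2 MPa, n = 10.1
  alloy Z: E = 206.0, α = 11.8, σ_y = 268.0 → σ = 218 MPa, n = 1.23
The minimum is alloy Z at n = 1.23.

alloy Z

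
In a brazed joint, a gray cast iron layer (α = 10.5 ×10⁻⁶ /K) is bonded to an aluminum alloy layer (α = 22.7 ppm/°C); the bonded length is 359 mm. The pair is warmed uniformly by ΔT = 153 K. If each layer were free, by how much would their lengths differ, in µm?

670 µm

Δα = |10.5 − 22.7|×10⁻⁶/K = 12.2×10⁻⁶/K.
ΔL_mismatch = Δα·L·ΔT = 12.2×10⁻⁶ × 359.0 mm × 153.0 K = 670 µm.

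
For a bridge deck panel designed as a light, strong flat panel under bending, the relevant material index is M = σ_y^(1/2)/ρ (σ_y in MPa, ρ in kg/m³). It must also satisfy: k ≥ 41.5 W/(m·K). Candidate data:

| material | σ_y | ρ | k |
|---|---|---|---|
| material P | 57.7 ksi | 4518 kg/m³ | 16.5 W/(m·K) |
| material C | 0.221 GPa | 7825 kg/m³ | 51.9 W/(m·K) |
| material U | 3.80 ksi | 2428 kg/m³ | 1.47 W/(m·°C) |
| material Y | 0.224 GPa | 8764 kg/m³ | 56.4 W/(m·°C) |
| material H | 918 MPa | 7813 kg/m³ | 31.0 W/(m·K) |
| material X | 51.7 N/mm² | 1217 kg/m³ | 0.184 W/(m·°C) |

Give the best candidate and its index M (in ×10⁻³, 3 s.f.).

Screen on constraints: k ≥ 41.5 W/(m·K). Survivors: material C, material Y.
After converting to SI:
  material C: σ_y = 221.0 MPa, ρ = 7825 kg/m³
  material Y: σ_y = 224.0 MPa, ρ = 8764 kg/m³
  material C: M = 1.90×10⁻³
  material Y: M = 1.71×10⁻³
Material C has the largest M.

material C, M = 1.90×10⁻³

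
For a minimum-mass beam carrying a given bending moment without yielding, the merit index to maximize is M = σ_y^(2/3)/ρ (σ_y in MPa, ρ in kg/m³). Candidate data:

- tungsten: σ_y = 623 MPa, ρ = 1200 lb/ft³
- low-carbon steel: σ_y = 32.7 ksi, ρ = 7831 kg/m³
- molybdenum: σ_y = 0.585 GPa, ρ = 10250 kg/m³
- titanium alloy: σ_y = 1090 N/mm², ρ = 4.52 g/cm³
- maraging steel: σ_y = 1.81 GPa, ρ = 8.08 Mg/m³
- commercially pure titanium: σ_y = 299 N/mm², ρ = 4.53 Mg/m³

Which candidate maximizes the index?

titanium alloy

Normalizing units and computing the index:
  tungsten: σ_y = 623.0 MPa, ρ = 19220 kg/m³
  low-carbon steel: σ_y = 225.5 MPa, ρ = 7831 kg/m³
  molybdenum: σ_y = 585.0 MPa, ρ = 10250 kg/m³
  titanium alloy: σ_y = 1090 MPa, ρ = 4520 kg/m³
  maraging steel: σ_y = 1810 MPa, ρ = 8080 kg/m³
  commercially pure titanium: σ_y = 299.0 MPa, ρ = 4530 kg/m³
  titanium alloy: M = 23.4×10⁻³
  maraging steel: M = 18.4×10⁻³
  commercially pure titanium: M = 9.87×10⁻³
  molybdenum: M = 6.82×10⁻³
  low-carbon steel: M = 4.73×10⁻³
  tungsten: M = 3.79×10⁻³
Titanium alloy ranks first.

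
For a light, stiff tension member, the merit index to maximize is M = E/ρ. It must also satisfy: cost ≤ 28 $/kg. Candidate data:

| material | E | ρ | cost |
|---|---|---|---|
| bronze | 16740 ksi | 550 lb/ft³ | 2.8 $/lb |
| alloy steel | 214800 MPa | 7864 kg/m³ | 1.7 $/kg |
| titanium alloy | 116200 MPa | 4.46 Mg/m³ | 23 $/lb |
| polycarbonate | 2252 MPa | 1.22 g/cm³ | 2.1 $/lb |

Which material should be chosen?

Screen on constraints: cost ≤ 28 $/kg. Survivors: bronze, alloy steel, polycarbonate.
Convert each candidate to consistent units, then evaluate M:
  bronze: E = 115.4 GPa, ρ = 8810 kg/m³
  alloy steel: E = 214.8 GPa, ρ = 7864 kg/m³
  polycarbonate: E = 2.252 GPa, ρ = 1220 kg/m³
  alloy steel: M = 27.3 MN·m/kg
  bronze: M = 13.1 MN·m/kg
  polycarbonate: M = 1.85 MN·m/kg
Highest index: alloy steel.

alloy steel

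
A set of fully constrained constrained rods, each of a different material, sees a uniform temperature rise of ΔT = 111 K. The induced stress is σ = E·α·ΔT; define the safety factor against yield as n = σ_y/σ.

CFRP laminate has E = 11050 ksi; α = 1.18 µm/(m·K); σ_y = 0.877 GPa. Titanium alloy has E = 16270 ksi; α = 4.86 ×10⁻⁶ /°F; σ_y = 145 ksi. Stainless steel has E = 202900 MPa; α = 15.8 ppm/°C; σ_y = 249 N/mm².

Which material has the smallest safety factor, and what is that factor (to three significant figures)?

With everything in SI (GPa, ×10⁻⁶/K, MPa):
  CFRP laminate: E = 76.19, α = 1.18, σ_y = 877.0 → σ = 9.98 MPa, n = 87.9
  titanium alloy: E = 112.2, α = 8.75, σ_y = 999.7 → σ = 109 MPa, n = 9.18
  stainless steel: E = 202.9, α = 15.8, σ_y = 249.0 → σ = 356 MPa, n = 0.700
The minimum is stainless steel at n = 0.700.

stainless steel, n = 0.700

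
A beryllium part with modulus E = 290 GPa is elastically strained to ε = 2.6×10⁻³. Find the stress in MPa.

754 MPa

σ = E·ε = 290000 MPa × 2.6×10⁻³ = 754 MPa.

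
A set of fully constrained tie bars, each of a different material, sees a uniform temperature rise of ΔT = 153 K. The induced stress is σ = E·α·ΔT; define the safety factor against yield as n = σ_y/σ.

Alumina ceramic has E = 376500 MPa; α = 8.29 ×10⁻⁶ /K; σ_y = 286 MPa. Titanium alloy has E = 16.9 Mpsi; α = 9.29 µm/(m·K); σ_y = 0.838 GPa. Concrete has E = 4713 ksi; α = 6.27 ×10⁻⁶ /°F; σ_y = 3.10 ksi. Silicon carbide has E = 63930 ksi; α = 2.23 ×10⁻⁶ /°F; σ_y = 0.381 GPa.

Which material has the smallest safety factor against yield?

concrete

Converting E to GPa, α to ×10⁻⁶/K, σ_y to MPa, then σ and n for each:
  alumina ceramic: E = 376.5, α = 8.29, σ_y = 286.0 → σ = 478 MPa, n = 0.599
  titanium alloy: E = 116.5, α = 9.29, σ_y = 838.0 → σ = 166 MPa, n = 5.06
  concrete: E = 32.49, α = 11.3, σ_y = 21.37 → σ = 56.1 MPa, n = 0.381
  silicon carbide: E = 440.8, α = 4.01, σ_y = 381.0 → σ = 271 MPa, n = 1.41
The minimum is concrete at n = 0.381.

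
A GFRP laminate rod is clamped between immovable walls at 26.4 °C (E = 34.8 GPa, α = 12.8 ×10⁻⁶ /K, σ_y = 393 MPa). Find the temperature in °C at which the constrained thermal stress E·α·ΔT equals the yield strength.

E·α·ΔT = 393.0 MPa ⇒ ΔT = 393.0 / (34.80×10³ × 12.8×10⁻⁶) = 882.3 K.
T = 26.4 + 882.3 = 908.7 °C.

909 °C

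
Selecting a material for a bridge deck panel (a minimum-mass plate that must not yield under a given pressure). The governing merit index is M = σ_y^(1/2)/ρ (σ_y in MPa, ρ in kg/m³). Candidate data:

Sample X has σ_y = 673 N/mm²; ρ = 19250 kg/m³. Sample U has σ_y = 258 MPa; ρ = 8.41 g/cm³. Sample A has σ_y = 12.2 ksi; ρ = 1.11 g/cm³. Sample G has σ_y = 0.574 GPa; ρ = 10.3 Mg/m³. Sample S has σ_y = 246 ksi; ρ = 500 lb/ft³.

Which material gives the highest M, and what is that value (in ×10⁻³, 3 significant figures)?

sample A, M = 8.26×10⁻³

Convert each candidate to consistent units, then evaluate M:
  sample X: σ_y = 673.0 MPa, ρ = 19250 kg/m³
  sample U: σ_y = 258.0 MPa, ρ = 8410 kg/m³
  sample A: σ_y = 84.12 MPa, ρ = 1110 kg/m³
  sample G: σ_y = 574.0 MPa, ρ = 10300 kg/m³
  sample S: σ_y = 1696 MPa, ρ = 8009 kg/m³
  sample A: M = 8.26×10⁻³
  sample S: M = 5.14×10⁻³
  sample G: M = 2.33×10⁻³
  sample U: M = 1.91×10⁻³
  sample X: M = 1.35×10⁻³
Sample A has the largest M.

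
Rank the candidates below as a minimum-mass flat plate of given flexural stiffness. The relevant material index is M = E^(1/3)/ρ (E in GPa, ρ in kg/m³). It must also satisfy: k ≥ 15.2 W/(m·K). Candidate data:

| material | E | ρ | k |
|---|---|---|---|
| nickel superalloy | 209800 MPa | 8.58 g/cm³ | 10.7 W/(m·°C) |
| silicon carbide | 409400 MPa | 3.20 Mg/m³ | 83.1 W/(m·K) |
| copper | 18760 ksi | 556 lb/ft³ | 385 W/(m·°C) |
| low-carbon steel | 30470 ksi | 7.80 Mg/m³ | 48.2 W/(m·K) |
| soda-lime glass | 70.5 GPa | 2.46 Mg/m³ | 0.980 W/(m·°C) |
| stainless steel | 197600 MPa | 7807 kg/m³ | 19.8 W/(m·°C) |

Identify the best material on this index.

Screen on constraints: k ≥ 15.2 W/(m·K). Survivors: silicon carbide, copper, low-carbon steel, stainless steel.
After converting to SI:
  silicon carbide: E = 409.4 GPa, ρ = 3200 kg/m³
  copper: E = 129.3 GPa, ρ = 8906 kg/m³
  low-carbon steel: E = 210.1 GPa, ρ = 7800 kg/m³
  stainless steel: E = 197.6 GPa, ρ = 7807 kg/m³
  silicon carbide: M = 2.32×10⁻³
  low-carbon steel: M = 0.762×10⁻³
  stainless steel: M = 0.746×10⁻³
  copper: M = 0.568×10⁻³
The maximum is for silicon carbide.

silicon carbide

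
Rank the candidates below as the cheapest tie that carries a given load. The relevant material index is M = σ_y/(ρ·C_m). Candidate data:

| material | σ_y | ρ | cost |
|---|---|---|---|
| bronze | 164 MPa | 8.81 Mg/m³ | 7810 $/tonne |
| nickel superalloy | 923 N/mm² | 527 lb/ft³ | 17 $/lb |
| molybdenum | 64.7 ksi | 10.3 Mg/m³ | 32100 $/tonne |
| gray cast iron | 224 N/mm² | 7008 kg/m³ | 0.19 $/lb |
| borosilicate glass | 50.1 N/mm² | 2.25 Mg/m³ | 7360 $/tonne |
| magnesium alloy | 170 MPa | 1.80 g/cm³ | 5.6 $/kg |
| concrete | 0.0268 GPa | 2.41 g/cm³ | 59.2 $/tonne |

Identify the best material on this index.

Normalizing units and computing the index:
  bronze: σ_y = 164.0 MPa, ρ = 8810 kg/m³, cost = 7.810 $/kg
  nickel superalloy: σ_y = 923.0 MPa, ρ = 8442 kg/m³, cost = 37.48 $/kg
  molybdenum: σ_y = 446.1 MPa, ρ = 10300 kg/m³, cost = 32.10 $/kg
  gray cast iron: σ_y = 224.0 MPa, ρ = 7008 kg/m³, cost = 0.4189 $/kg
  borosilicate glass: σ_y = 50.10 MPa, ρ = 2250 kg/m³, cost = 7.360 $/kg
  magnesium alloy: σ_y = 170.0 MPa, ρ = 1800 kg/m³, cost = 5.600 $/kg
  concrete: σ_y = 26.80 MPa, ρ = 2410 kg/m³, cost = 0.05920 $/kg
  concrete: M = 188 kN·m per $
  gray cast iron: M = 76.3 kN·m per $
  magnesium alloy: M = 16.9 kN·m per $
  borosilicate glass: M = 3.03 kN·m per $
  nickel superalloy: M = 2.92 kN·m per $
  bronze: M = 2.38 kN·m per $
  molybdenum: M = 1.35 kN·m per $
Concrete has the largest M.

concrete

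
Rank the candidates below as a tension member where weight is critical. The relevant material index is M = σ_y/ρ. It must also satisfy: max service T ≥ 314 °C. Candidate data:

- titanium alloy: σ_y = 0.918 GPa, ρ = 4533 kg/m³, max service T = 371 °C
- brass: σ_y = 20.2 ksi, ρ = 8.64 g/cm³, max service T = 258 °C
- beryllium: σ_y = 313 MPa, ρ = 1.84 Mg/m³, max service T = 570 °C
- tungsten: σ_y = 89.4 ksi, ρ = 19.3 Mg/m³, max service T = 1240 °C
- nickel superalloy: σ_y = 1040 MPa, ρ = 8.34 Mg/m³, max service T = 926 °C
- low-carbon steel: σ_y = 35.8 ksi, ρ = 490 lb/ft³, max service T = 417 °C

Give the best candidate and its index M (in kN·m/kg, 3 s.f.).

Screen on constraints: max service T ≥ 314 °C. Survivors: titanium alloy, beryllium, tungsten, nickel superalloy, low-carbon steel.
In SI units:
  titanium alloy: σ_y = 918.0 MPa, ρ = 4533 kg/m³
  beryllium: σ_y = 313.0 MPa, ρ = 1840 kg/m³
  tungsten: σ_y = 616.4 MPa, ρ = 19300 kg/m³
  nickel superalloy: σ_y = 1040 MPa, ρ = 8340 kg/m³
  low-carbon steel: σ_y = 246.8 MPa, ρ = 7849 kg/m³
  titanium alloy: M = 203 kN·m/kg
  beryllium: M = 170 kN·m/kg
  nickel superalloy: M = 125 kN·m/kg
  tungsten: M = 31.9 kN·m/kg
  low-carbon steel: M = 31.4 kN·m/kg
Titanium alloy ranks first.

titanium alloy, M = 203 kN·m/kg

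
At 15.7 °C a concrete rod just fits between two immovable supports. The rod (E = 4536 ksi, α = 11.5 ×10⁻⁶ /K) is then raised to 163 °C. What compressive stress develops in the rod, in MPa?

53.0 MPa

E = 4536 ksi = 31.27 GPa.
ΔT = 147.3 K. Constrained thermal stress σ = E·α·ΔT = 31.27×10³ MPa × 11.5×10⁻⁶ × 147.3 = 53.0 MPa (compressive).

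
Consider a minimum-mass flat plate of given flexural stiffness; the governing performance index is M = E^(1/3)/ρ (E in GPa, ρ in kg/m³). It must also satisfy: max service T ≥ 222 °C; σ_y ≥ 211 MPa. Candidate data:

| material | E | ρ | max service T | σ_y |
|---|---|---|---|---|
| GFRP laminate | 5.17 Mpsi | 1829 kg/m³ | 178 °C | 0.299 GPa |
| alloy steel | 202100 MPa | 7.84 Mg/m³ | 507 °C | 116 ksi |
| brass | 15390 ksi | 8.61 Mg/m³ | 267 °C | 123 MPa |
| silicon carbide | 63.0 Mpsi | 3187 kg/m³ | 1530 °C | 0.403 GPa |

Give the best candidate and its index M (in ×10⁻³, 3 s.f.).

Screen on constraints: max service T ≥ 222 °C; σ_y ≥ 211 MPa. Survivors: alloy steel, silicon carbide.
Normalizing units and computing the index:
  alloy steel: E = 202.1 GPa, ρ = 7840 kg/m³
  silicon carbide: E = 434.4 GPa, ρ = 3187 kg/m³
  silicon carbide: M = 2.38×10⁻³
  alloy steel: M = 0.749×10⁻³
Silicon carbide ranks first.

silicon carbide, M = 2.38×10⁻³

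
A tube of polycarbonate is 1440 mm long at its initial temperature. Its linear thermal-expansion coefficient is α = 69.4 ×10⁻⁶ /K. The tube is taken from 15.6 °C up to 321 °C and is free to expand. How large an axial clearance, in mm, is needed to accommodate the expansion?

30.5 mm

ΔT = 321 − 15.6 = 305.4 K.
ΔL = α·L₀·ΔT = 69.4×10⁻⁶ × 1440 mm × 305.4 K = 30.5 mm.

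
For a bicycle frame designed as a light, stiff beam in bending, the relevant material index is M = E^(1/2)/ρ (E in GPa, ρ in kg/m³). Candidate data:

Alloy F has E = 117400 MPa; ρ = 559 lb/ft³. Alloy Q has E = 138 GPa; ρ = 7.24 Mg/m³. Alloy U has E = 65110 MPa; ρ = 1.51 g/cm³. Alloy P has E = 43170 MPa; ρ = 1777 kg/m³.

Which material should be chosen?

After converting to SI:
  alloy F: E = 117.4 GPa, ρ = 8954 kg/m³
  alloy Q: E = 138.0 GPa, ρ = 7240 kg/m³
  alloy U: E = 65.11 GPa, ρ = 1510 kg/m³
  alloy P: E = 43.17 GPa, ρ = 1777 kg/m³
  alloy U: M = 5.34×10⁻³
  alloy P: M = 3.70×10⁻³
  alloy Q: M = 1.62×10⁻³
  alloy F: M = 1.21×10⁻³
Alloy U ranks first.

alloy U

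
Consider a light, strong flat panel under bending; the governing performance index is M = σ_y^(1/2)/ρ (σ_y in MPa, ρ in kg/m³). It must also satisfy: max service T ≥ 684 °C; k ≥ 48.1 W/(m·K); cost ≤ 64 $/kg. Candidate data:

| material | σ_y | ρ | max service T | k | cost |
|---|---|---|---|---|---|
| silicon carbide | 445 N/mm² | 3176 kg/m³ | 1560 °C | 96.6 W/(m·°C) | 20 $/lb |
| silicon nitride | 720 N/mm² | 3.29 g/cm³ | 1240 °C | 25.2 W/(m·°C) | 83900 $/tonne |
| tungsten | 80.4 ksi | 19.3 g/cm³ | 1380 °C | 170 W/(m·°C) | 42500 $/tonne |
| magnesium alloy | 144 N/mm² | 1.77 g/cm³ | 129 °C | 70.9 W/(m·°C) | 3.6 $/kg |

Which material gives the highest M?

Screen on constraints: max service T ≥ 684 °C; k ≥ 48.1 W/(m·K); cost ≤ 64 $/kg. Survivors: silicon carbide, tungsten.
Normalizing units and computing the index:
  silicon carbide: σ_y = 445.0 MPa, ρ = 3176 kg/m³
  tungsten: σ_y = 554.3 MPa, ρ = 19300 kg/m³
  silicon carbide: M = 6.64×10⁻³
  tungsten: M = 1.22×10⁻³
Silicon carbide has the largest M.

silicon carbide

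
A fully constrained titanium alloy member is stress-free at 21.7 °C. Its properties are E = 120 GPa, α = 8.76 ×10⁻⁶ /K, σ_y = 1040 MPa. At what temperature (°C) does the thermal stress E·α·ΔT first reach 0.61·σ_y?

625 °C

E·α·ΔT = 634.4 MPa ⇒ ΔT = 634.4 / (120.0×10³ × 8.76×10⁻⁶) = 603.5 K.
T = 21.7 + 603.5 = 625.2 °C.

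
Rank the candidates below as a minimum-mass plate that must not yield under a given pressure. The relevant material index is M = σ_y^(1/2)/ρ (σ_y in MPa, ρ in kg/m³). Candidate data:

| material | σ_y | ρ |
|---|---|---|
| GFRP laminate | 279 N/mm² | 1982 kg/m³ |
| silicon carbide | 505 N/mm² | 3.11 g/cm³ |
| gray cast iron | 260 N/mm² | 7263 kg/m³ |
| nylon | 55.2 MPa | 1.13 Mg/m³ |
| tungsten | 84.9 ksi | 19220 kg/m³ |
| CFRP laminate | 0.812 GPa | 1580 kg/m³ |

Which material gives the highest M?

CFRP laminate

After converting to SI:
  GFRP laminate: σ_y = 279.0 MPa, ρ = 1982 kg/m³
  silicon carbide: σ_y = 505.0 MPa, ρ = 3110 kg/m³
  gray cast iron: σ_y = 260.0 MPa, ρ = 7263 kg/m³
  nylon: σ_y = 55.20 MPa, ρ = 1130 kg/m³
  tungsten: σ_y = 585.4 MPa, ρ = 19220 kg/m³
  CFRP laminate: σ_y = 812.0 MPa, ρ = 1580 kg/m³
  CFRP laminate: M = 18.0×10⁻³
  GFRP laminate: M = 8.43×10⁻³
  silicon carbide: M = 7.23×10⁻³
  nylon: M = 6.57×10⁻³
  gray cast iron: M = 2.22×10⁻³
  tungsten: M = 1.26×10⁻³
CFRP laminate has the largest M.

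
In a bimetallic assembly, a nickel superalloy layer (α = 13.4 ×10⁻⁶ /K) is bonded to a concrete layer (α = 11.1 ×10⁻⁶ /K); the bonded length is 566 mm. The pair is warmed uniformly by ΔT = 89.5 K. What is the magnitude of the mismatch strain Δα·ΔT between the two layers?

2.06×10⁻⁴

Δα = |13.4 − 11.1|×10⁻⁶/K = 2.30×10⁻⁶/K.
Mismatch strain = Δα·ΔT = 2.30×10⁻⁶ × 89.5 = 2.06×10⁻⁴.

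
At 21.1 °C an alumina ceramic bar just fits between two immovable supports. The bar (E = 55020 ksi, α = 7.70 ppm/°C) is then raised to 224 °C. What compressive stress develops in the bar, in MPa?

E = 55020 ksi = 379.3 GPa.
ΔT = 202.9 K. Constrained thermal stress σ = E·α·ΔT = 379.3×10³ MPa × 7.70×10⁻⁶ × 202.9 = 593 MPa (compressive).

593 MPa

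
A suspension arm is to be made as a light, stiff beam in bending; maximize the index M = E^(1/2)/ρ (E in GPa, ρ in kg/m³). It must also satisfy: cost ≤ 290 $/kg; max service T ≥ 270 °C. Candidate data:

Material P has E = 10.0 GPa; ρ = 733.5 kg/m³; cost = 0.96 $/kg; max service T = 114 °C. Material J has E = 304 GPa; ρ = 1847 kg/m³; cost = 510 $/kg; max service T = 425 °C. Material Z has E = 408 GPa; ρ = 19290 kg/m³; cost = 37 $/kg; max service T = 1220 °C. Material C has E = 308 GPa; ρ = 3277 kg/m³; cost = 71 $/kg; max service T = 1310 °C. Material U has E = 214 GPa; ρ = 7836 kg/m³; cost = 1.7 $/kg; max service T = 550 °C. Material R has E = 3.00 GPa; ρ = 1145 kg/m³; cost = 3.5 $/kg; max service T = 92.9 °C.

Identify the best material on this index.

material C

Screen on constraints: cost ≤ 290 $/kg; max service T ≥ 270 °C. Survivors: material Z, material C, material U.
Evaluate M for each candidate:
  material C: M = 5.36×10⁻³
  material U: M = 1.87×10⁻³
  material Z: M = 1.05×10⁻³
The maximum is for material C.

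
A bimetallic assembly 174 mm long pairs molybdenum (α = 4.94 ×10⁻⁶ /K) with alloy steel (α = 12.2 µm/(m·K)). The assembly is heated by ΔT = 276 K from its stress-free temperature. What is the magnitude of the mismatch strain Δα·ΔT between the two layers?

Δα = |4.94 − 12.2|×10⁻⁶/K = 7.26×10⁻⁶/K.
Mismatch strain = Δα·ΔT = 7.26×10⁻⁶ × 276.0 = 2.00×10⁻³.

2.00×10⁻³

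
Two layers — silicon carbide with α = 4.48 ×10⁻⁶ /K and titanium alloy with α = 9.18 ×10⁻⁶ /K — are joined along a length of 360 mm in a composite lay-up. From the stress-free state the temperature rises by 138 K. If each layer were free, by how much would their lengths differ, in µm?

233 µm

Δα = |4.48 − 9.18|×10⁻⁶/K = 4.70×10⁻⁶/K.
ΔL_mismatch = Δα·L·ΔT = 4.70×10⁻⁶ × 360.0 mm × 138.0 K = 233 µm.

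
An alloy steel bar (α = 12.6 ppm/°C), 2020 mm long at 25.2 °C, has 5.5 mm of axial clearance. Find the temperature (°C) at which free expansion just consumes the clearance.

241 °C

α·L₀·ΔT = 5.5 mm ⇒ ΔT = 5.5 / (12.6×10⁻⁶ × 2020.0) = 216.1 K.
T = 25.2 + 216.1 = 241.3 °C.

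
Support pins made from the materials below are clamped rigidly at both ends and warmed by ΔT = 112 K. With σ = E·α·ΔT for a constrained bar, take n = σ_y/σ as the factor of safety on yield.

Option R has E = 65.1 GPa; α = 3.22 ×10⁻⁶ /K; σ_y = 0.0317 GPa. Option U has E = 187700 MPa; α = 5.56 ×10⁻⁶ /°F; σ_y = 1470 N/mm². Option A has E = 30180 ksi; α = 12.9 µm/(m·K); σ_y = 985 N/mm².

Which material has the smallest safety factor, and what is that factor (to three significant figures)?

option R, n = 1.35

In consistent units (E in GPa, α in ×10⁻⁶/K, σ_y in MPa):
  option R: E = 65.10, α = 3.22, σ_y = 31.70 → σ = 23.5 MPa, n = 1.35
  option U: E = 187.7, α = 10.0, σ_y = 1470 → σ = 210 MPa, n = 6.99
  option A: E = 208.1, α = 12.9, σ_y = 985.0 → σ = 301 MPa, n = 3.28
Smallest n: option R with n = 1.35.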